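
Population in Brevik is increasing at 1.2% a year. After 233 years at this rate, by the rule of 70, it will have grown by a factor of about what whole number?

Doubling time ≈ 70/1.2 = 58.33 years.
233/58.33 ≈ 4 doublings, so about 2^4 = 16×.

approximately 16 times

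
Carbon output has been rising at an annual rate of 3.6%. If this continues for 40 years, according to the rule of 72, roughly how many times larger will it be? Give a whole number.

72/3.6 ≈ 20.00 years per doubling.
40 years fits 2 doublings: 2^2 = 4.

4 times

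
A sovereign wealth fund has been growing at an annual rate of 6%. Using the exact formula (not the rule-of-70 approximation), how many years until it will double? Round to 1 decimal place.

11.9 years

t = ln(2) / ln(1 + 0.06) = 0.6931 / 0.058269 ≈ 11.89.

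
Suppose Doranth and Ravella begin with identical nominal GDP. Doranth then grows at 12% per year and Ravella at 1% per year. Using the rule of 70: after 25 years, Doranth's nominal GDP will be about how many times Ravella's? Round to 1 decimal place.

roughly 15.2 times

Rate gap = 12% − 1% = 11 points.
The ratio doubles every 70/11 ≈ 6.36 years.
25/6.36 ≈ 3.93 doublings → ratio ≈ 2^3.93 ≈ 15.2.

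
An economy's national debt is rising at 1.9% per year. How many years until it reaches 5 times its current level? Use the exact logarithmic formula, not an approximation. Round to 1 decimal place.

85.5 years

t = ln(5) / ln(1 + 0.019) = 1.6094 / 0.018822 ≈ 85.51.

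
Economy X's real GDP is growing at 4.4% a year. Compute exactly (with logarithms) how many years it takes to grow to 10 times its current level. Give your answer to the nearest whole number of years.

t = ln(10) / ln(1 + 0.044) = 2.3026 / 0.043059 ≈ 53.48.
≈ 53 years.

53 years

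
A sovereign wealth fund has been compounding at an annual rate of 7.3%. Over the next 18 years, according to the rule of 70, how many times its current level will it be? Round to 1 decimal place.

≈ 3.7 times

Doubles every ≈ 9.59 years (70/7.3).
18 years is 1.88 doublings; 2^1.88 ≈ 3.7×.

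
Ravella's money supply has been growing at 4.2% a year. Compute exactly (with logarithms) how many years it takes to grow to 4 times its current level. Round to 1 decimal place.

33.7 years

t = ln(4) / ln(1 + 0.042) = 1.3863 / 0.041142 ≈ 33.70.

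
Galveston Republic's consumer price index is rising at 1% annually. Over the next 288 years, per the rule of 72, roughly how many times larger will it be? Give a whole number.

≈ 16 times

At 1% one doubling takes ≈ 72.00 years; 288 years is 4 of them, so ×16.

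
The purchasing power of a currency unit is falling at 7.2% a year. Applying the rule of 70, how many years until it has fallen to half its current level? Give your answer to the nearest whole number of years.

Halving time ≈ 70 / 7.2 = 9.72 → 10 years.

10 years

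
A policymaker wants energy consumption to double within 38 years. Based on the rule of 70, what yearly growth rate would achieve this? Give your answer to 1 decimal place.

70 / 38 ≈ 1.84, so about 1.8% per year.

≈ 1.8% per year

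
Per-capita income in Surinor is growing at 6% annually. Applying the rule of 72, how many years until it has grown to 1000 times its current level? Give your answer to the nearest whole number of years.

approximately 120 years

Doubling time ≈ 72/6 = 12.00 years.
Reaching 1000× takes log₂(1000) ≈ 9.97 doublings.
9.97 × 12.00 ≈ 120 years.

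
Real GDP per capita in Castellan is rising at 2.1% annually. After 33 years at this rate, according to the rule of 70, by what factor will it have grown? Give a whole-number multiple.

2 times

At 2.1% one doubling takes ≈ 33.33 years; 33 years is 1 of them, so ×2.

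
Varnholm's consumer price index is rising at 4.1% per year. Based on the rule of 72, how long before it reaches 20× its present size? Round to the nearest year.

Doubling time ≈ 72/4.1 = 17.56 years.
Reaching 20× takes log₂(20) ≈ 4.32 doublings.
4.32 × 17.56 ≈ 76 years.

approximately 76 years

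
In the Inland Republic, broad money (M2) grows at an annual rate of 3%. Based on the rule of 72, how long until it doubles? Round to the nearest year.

At 3%, doubling takes about 72/3 = 24.00 years.

around 24 years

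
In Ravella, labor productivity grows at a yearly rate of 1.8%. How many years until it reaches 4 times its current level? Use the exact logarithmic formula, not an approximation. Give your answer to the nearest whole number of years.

t = ln(4) / ln(1 + 0.018) = 1.3863 / 0.017840 ≈ 77.71.
≈ 78 years.

78 years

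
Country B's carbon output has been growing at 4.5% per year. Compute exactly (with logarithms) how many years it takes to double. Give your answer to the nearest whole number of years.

16 years

t = ln(2) / ln(1 + 0.045) = 0.6931 / 0.044017 ≈ 15.75.
≈ 16 years.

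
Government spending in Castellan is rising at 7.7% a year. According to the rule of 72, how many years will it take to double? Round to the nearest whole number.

approximately 9 years

72/7.7 ≈ 9.35, so it doubles roughly every 9 years.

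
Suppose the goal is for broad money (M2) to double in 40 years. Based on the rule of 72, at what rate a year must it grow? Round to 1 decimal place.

1.8% a year

72 / 40 ≈ 1.80, so about 1.8% a year.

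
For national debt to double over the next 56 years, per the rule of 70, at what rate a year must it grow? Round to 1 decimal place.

70 / 56 ≈ 1.25, so about 1.3% a year.

around 1.3%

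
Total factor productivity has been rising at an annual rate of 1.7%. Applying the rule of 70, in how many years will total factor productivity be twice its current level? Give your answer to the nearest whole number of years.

70/1.7 ≈ 41.18, so it doubles roughly every 41 years.

approximately 41 years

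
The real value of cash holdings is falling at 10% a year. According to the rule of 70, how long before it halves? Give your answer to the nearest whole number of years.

The rule works in reverse for decay: 70/10 ≈ 7.00 years to halve.

≈ 7 years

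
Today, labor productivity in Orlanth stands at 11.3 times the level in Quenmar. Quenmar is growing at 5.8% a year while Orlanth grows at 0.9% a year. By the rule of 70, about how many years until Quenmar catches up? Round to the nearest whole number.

What matters is the difference: 4.9 pp.
Rule of 70 on the gap: the ratio halves every 70/4.9 ≈ 14.29 years.
An 11.3 times gap takes log₂(11.3) ≈ 3.50 halvings to close: 3.50 × 14.29 ≈ 50 years.

approximately 50 years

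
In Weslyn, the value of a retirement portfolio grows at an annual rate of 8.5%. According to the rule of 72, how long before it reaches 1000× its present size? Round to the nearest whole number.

around 84 years

One doubling takes 72/8.5 = 8.47 years.
1000× is log₂ 1000 ≈ 9.97 doublings, so ≈ 9.97 × 8.47 = 84 years.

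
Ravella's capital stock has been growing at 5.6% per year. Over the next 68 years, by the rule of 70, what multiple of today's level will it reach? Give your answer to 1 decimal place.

43.4 times

Doubles every ≈ 12.50 years (70/5.6).
68 years is 5.44 doublings; 2^5.44 ≈ 43.4×.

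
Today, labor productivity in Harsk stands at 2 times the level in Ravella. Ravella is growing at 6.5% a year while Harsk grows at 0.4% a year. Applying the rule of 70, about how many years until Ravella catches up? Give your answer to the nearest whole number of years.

≈ 11 years

The growth-rate gap is 6.5% − 0.4% = 6.1 percentage points.
So the ratio between them halves every 70/6.1 ≈ 11.48 years.
A 2 times gap closes after 1 halving: 1 × 11.48 ≈ 11 years.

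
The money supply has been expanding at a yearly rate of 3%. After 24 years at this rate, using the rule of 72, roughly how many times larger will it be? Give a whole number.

about 2 times

Doubling time ≈ 72/3 = 24.00 years.
24/24.00 ≈ 1 doubling, so about 2^1 = 2×.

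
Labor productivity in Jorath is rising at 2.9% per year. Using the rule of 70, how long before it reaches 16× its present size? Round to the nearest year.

At 2.9% it doubles every 70/2.9 ≈ 24.14 years.
16 = 2^4, so 4 doublings → 97 years.

≈ 97 years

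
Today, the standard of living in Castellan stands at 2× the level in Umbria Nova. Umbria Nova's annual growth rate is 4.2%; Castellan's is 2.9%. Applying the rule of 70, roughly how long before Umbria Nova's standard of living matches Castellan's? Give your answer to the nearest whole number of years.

≈ 54 years

The growth-rate gap is 4.2% − 2.9% = 1.3 percentage points.
So the ratio between them halves every 70/1.3 ≈ 53.85 years.
A 2× gap closes after 1 halving: 1 × 53.85 ≈ 54 years.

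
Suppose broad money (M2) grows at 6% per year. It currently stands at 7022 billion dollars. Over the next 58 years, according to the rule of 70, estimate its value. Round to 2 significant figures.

≈ 220000 billion dollars

Doubling time ≈ 70/6 = 11.67 years.
58 years is 58/11.67 ≈ 4.97 doublings, a factor of 2^4.97 ≈ 31.34.
7022 × 31.34 ≈ 220000 billion dollars.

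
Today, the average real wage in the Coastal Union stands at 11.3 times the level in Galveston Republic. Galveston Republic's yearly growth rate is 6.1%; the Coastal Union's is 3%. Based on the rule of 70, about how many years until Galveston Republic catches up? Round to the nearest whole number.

≈ 79 years

What matters is the difference: 3.1 pp.
Rule of 70 on the gap: the ratio halves every 70/3.1 ≈ 22.58 years.
An 11.3 times gap takes log₂(11.3) ≈ 3.50 halvings to close: 3.50 × 22.58 ≈ 79 years.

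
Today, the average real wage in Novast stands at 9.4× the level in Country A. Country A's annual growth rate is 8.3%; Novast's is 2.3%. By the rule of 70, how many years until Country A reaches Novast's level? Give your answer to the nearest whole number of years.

Country A gains on Novast at 8.3% − 2.3% = 6 points a year.
At that relative rate the gap halves every 70/6 ≈ 11.67 years.
A 9.4× gap takes log₂(9.4) ≈ 3.23 halvings to close: 3.23 × 11.67 ≈ 38 years.

≈ 38 years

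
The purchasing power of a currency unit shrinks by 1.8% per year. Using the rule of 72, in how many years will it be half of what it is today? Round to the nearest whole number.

roughly 40 years

Falling at 1.8%, it halves about every 72/1.8 = 40.00 years.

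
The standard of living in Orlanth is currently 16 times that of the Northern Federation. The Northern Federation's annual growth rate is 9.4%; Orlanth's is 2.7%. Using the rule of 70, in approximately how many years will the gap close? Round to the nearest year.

The growth-rate gap is 9.4% − 2.7% = 6.7 percentage points.
So the ratio between them halves every 70/6.7 ≈ 10.45 years.
A 16 times gap closes after 4 halvings: 4 × 10.45 ≈ 42 years.

roughly 42 years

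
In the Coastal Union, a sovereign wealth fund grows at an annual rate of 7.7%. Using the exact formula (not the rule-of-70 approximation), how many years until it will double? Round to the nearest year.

t = ln(2) / ln(1 + 0.077) = 0.6931 / 0.074179 ≈ 9.34.
≈ 9 years.

9 years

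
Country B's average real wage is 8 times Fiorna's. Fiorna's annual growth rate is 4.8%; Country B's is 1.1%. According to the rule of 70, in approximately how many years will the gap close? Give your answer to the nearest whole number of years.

approximately 57 years

What matters is the difference: 3.7 pp.
Rule of 70 on the gap: the ratio halves every 70/3.7 ≈ 18.92 years.
An 8 times gap closes after 3 halvings: 3 × 18.92 ≈ 57 years.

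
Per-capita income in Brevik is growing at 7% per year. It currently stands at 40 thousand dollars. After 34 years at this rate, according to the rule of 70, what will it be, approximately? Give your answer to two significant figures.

It doubles every 70/7 ≈ 10.00 years, so 34 years is 3.40 doublings.
2^3.40 ≈ 10.56; 40 × 10.56 ≈ 420 thousand dollars.

around 420 thousand dollars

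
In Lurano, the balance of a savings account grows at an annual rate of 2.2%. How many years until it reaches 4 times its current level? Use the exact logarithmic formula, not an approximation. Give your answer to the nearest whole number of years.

t = ln(4) / ln(1 + 0.022) = 1.3863 / 0.021761 ≈ 63.71.
≈ 64 years.

64 years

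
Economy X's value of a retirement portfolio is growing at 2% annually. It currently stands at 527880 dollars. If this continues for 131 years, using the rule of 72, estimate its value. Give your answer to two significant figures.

It doubles every 72/2 ≈ 36.00 years, so 131 years is 3.64 doublings.
2^3.64 ≈ 12.47; 527880 × 12.47 ≈ 6600000 dollars.

roughly 6600000 dollars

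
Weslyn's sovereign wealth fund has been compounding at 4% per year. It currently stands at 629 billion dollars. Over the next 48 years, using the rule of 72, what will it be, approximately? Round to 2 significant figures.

It doubles every 72/4 ≈ 18.00 years, so 48 years is 2.67 doublings.
2^2.67 ≈ 6.36; 629 × 6.36 ≈ 4000 billion dollars.

about 4000 billion dollars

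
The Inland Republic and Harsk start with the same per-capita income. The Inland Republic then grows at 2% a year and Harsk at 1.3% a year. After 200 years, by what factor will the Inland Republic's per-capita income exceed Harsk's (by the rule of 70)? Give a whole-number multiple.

Only the 0.7-point difference matters.
70/0.7 ≈ 100.00 years per doubling of the ratio; 200 years gives 2.00 doublings, so ≈ 4×.

about 4 times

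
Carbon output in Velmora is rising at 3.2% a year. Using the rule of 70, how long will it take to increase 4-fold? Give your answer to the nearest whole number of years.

roughly 44 years

At 3.2% it doubles every 70/3.2 ≈ 21.88 years.
4 = 2^2, so 2 doublings → 44 years.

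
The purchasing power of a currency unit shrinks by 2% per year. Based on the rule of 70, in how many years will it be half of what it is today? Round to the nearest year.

The rule works in reverse for decay: 70/2 ≈ 35.00 years to halve.

≈ 35 years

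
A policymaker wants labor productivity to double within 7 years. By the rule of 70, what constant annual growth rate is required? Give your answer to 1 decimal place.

70 / 7 ≈ 10.00, so about 10.0% annually.

10.0%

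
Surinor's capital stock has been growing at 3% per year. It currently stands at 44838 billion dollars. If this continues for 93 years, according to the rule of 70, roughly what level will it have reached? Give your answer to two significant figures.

Doubling time ≈ 70/3 = 23.33 years.
93 years is 93/23.33 ≈ 3.99 doublings, a factor of 2^3.99 ≈ 15.89.
44838 × 15.89 ≈ 710000 billion dollars.

approximately 710000 billion dollars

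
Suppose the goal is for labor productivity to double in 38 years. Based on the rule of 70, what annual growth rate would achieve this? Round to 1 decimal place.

70 / 38 ≈ 1.84, so about 1.8% annually.

around 1.8%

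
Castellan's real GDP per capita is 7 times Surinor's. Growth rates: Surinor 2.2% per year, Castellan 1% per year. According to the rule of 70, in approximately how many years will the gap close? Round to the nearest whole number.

about 164 years

What matters is the difference: 1.2 pp.
Rule of 70 on the gap: the ratio halves every 70/1.2 ≈ 58.33 years.
A 7 times gap takes log₂(7) ≈ 2.81 halvings to close: 2.81 × 58.33 ≈ 164 years.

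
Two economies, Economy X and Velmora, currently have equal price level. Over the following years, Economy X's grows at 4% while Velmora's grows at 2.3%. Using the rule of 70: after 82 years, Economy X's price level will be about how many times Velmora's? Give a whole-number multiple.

Economy X pulls ahead at 1.7 pp per year, so the ratio doubles every 70/1.7 ≈ 41.18 years.
In 82 years that's 1.99 doublings: 2^1.99 ≈ 4.

around 4 times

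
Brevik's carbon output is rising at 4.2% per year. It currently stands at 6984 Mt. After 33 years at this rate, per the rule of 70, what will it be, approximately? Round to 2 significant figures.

around 28000 Mt

Doubling time ≈ 70/4.2 = 16.67 years.
33 years is 33/16.67 ≈ 1.98 doublings, a factor of 2^1.98 ≈ 3.94.
6984 × 3.94 ≈ 28000 Mt.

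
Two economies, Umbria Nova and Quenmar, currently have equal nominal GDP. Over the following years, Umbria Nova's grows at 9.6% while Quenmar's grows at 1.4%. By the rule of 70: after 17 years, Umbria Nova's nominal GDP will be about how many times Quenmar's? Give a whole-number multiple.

approximately 4 times

Only the 8.2-point difference matters.
70/8.2 ≈ 8.54 years per doubling of the ratio; 17 years gives 1.99 doublings, so ≈ 4×.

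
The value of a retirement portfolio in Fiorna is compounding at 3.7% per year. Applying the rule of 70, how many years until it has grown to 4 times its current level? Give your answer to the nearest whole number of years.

around 38 years

One doubling takes 70/3.7 = 18.92 years.
Getting to 4× needs 2 doublings: 2 × 18.92 ≈ 38 years.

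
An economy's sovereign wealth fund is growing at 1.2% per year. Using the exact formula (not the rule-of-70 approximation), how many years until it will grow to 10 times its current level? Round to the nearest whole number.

t = ln(10) / ln(1 + 0.012) = 2.3026 / 0.011929 ≈ 193.03.
≈ 193 years.

193 years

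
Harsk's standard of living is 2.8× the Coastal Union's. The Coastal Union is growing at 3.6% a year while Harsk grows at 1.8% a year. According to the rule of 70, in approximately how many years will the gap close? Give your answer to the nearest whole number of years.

about 58 years

What matters is the difference: 1.8 pp.
Rule of 70 on the gap: the ratio halves every 70/1.8 ≈ 38.89 years.
A 2.8× gap takes log₂(2.8) ≈ 1.49 halvings to close: 1.49 × 38.89 ≈ 58 years.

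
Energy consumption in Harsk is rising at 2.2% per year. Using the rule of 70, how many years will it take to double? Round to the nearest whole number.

around 32 years

Doubling time ≈ 70 / 2.2 = 31.82 years.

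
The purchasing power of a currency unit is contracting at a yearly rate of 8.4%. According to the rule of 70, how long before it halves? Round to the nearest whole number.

approximately 8 years

The rule works in reverse for decay: 70/8.4 ≈ 8.33 years to halve.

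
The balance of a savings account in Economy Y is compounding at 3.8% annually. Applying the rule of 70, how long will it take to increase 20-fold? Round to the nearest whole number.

Doubling time ≈ 70/3.8 = 18.42 years.
20× is log₂ 20 ≈ 4.32 doublings, so ≈ 4.32 × 18.42 = 80 years.

approximately 80 years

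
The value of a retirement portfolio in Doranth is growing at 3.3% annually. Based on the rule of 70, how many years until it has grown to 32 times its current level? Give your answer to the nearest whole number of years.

roughly 106 years

Doubling time ≈ 70/3.3 = 21.21 years.
Getting to 32× needs 5 doublings: 5 × 21.21 ≈ 106 years.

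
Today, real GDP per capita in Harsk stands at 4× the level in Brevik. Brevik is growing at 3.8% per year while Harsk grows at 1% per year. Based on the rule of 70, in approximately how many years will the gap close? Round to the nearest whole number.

roughly 50 years

The growth-rate gap is 3.8% − 1% = 2.8 percentage points.
So the ratio between them halves every 70/2.8 ≈ 25.00 years.
A 4× gap closes after 2 halvings: 2 × 25.00 ≈ 50 years.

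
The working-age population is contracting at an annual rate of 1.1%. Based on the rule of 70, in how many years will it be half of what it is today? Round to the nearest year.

Halving time ≈ 70 / 1.1 = 63.64 → 64 years.

≈ 64 years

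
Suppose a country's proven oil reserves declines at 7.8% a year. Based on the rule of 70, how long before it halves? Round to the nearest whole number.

≈ 9 years

Halving time ≈ 70 / 7.8 = 8.97 → 9 years.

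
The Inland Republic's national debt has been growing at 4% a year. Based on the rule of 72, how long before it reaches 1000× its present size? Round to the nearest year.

179 years

Doubling time ≈ 72/4 = 18.00 years.
Reaching 1000× takes log₂(1000) ≈ 9.97 doublings.
9.97 × 18.00 ≈ 179 years.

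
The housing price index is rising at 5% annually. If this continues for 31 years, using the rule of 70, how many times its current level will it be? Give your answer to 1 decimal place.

approximately 4.6 times

Doubling time ≈ 70/5 = 14.00 years.
31 years / 14.00 ≈ 2.21 doublings → factor 2^2.21 ≈ 4.6.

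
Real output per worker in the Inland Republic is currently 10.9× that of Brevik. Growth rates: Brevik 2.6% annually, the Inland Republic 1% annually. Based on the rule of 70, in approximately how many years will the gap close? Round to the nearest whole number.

≈ 151 years

Brevik gains on the Inland Republic at 2.6% − 1% = 1.6 points a year.
At that relative rate the gap halves every 70/1.6 ≈ 43.75 years.
A 10.9× gap takes log₂(10.9) ≈ 3.45 halvings to close: 3.45 × 43.75 ≈ 151 years.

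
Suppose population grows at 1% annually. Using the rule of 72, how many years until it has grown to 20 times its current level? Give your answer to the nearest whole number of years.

One doubling takes 72/1 = 72.00 years.
Reaching 20× takes log₂(20) ≈ 4.32 doublings.
4.32 × 72.00 ≈ 311 years.

311 years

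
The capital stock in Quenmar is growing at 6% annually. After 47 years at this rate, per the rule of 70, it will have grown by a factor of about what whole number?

At 6% one doubling takes ≈ 11.67 years; 47 years is 4 of them, so ×16.

approximately 16 times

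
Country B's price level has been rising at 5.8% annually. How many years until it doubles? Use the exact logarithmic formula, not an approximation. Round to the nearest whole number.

t = ln(2) / ln(1 + 0.058) = 0.6931 / 0.056380 ≈ 12.29.
≈ 12 years.

12 years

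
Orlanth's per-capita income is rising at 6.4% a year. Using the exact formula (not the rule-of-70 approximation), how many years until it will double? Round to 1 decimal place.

t = ln(2) / ln(1 + 0.064) = 0.6931 / 0.062035 ≈ 11.17.

11.2 years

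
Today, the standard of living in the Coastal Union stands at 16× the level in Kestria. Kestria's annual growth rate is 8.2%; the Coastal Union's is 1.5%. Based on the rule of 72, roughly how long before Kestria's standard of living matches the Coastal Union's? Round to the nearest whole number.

around 43 years

Kestria gains on the Coastal Union at 8.2% − 1.5% = 6.7 points a year.
At that relative rate the gap halves every 72/6.7 ≈ 10.75 years.
A 16× gap closes after 4 halvings: 4 × 10.75 ≈ 43 years.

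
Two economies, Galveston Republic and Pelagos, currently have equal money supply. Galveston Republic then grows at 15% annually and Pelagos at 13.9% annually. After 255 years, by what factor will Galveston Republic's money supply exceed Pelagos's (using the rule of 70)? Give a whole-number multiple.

≈ 16 times

Galveston Republic pulls ahead at 1.1 pp per year, so the ratio doubles every 70/1.1 ≈ 63.64 years.
In 255 years that's 4.01 doublings: 2^4.01 ≈ 16.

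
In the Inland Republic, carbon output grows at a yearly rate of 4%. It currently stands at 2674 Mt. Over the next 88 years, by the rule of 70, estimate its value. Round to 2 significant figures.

It doubles every 70/4 ≈ 17.50 years, so 88 years is 5.03 doublings.
2^5.03 ≈ 32.67; 2674 × 32.67 ≈ 87000 Mt.

around 87000 Mt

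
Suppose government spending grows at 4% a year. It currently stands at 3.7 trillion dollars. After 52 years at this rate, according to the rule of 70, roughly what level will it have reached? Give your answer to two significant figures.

Doubling time ≈ 70/4 = 17.50 years.
52 years is 52/17.50 ≈ 2.97 doublings, a factor of 2^2.97 ≈ 7.84.
3.7 × 7.84 ≈ 29 trillion dollars.

approximately 29 trillion dollars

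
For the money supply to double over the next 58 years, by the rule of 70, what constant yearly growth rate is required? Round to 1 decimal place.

around 1.2%

70 / 58 ≈ 1.21, so about 1.2% per year.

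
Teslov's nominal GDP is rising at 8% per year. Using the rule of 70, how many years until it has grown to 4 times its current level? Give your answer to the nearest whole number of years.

One doubling takes 70/8 = 8.75 years.
4× is 2 doublings, so 2 × 8.75 ≈ 18 years.

≈ 18 years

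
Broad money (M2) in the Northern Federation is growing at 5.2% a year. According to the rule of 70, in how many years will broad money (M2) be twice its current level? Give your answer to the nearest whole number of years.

approximately 13 years

Doubling time ≈ 70 / 5.2 = 13.46 years.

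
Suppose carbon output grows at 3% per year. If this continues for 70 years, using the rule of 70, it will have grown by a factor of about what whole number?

roughly 8 times

70/3 ≈ 23.33 years per doubling.
70 years fits 3 doublings: 2^3 = 8.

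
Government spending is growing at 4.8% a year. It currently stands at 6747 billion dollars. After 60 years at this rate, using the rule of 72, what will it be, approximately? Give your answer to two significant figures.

Doubling time ≈ 72/4.8 = 15.00 years.
60 years is 60/15.00 ≈ 4.00 doublings, a factor of 2^4.00 ≈ 16.00.
6747 × 16.00 ≈ 110000 billion dollars.

110000 billion dollars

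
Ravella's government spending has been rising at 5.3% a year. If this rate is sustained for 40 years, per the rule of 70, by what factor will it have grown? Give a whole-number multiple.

Doubling time ≈ 70/5.3 = 13.21 years.
40/13.21 ≈ 3 doublings, so about 2^3 = 8×.

approximately 8 times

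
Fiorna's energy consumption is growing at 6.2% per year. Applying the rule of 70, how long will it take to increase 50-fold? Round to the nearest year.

around 64 years

One doubling takes 70/6.2 = 11.29 years.
50× is log₂ 50 ≈ 5.64 doublings, so ≈ 5.64 × 11.29 = 64 years.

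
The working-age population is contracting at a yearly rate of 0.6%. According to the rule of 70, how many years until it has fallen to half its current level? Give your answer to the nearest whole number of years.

The rule works in reverse for decay: 70/0.6 ≈ 116.67 years to halve.

≈ 117 years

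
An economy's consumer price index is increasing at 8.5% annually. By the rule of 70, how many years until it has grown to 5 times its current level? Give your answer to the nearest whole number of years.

At 8.5% it doubles every 70/8.5 ≈ 8.24 years.
5× is log₂ 5 ≈ 2.32 doublings, so ≈ 2.32 × 8.24 = 19 years.

around 19 years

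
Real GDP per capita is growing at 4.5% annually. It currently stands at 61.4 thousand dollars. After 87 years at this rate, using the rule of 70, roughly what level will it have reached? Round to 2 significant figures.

about 3000 thousand dollars

Doubling time ≈ 70/4.5 = 15.56 years.
87 years is 87/15.56 ≈ 5.59 doublings, a factor of 2^5.59 ≈ 48.17.
61.4 × 48.17 ≈ 3000 thousand dollars.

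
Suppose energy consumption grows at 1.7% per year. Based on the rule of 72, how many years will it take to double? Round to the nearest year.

72/1.7 ≈ 42.35, so it doubles roughly every 42 years.

around 42 years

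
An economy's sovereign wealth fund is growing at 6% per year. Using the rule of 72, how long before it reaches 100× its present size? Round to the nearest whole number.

Doubling time ≈ 72/6 = 12.00 years.
100× is log₂ 100 ≈ 6.64 doublings, so ≈ 6.64 × 12.00 = 80 years.

around 80 years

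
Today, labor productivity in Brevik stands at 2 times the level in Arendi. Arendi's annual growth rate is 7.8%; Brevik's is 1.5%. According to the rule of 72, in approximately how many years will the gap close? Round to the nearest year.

roughly 11 years

The growth-rate gap is 7.8% − 1.5% = 6.3 percentage points.
So the ratio between them halves every 72/6.3 ≈ 11.43 years.
A 2 times gap closes after 1 halving: 1 × 11.43 ≈ 11 years.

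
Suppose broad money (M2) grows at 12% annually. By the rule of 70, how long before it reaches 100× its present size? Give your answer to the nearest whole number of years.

At 12% it doubles every 70/12 ≈ 5.83 years.
100× is log₂ 100 ≈ 6.64 doublings, so ≈ 6.64 × 5.83 = 39 years.

roughly 39 years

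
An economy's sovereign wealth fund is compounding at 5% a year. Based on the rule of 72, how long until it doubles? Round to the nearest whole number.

Doubling time ≈ 72 / 5 = 14.40 years.

about 14 years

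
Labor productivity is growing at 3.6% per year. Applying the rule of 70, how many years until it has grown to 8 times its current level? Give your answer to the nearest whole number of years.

One doubling takes 70/3.6 = 19.44 years.
8 = 2^3, so 3 doublings → 58 years.

around 58 years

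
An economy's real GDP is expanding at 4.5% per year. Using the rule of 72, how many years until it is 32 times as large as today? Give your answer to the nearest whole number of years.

about 80 years

Doubling time ≈ 72/4.5 = 16.00 years.
Getting to 32× needs 5 doublings: 5 × 16.00 ≈ 80 years.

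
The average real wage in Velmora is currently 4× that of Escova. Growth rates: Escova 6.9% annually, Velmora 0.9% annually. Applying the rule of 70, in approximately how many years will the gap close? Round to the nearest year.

≈ 23 years

Escova gains on Velmora at 6.9% − 0.9% = 6 points a year.
At that relative rate the gap halves every 70/6 ≈ 11.67 years.
A 4× gap closes after 2 halvings: 2 × 11.67 ≈ 23 years.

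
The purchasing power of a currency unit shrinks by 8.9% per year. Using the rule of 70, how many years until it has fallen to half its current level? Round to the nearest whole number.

Halving time ≈ 70 / 8.9 = 7.87 → 8 years.

around 8 years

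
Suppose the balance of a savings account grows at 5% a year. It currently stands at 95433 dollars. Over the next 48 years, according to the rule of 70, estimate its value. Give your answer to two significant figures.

≈ 1000000 dollars

Doubling time ≈ 70/5 = 14.00 years.
48 years is 48/14.00 ≈ 3.43 doublings, a factor of 2^3.43 ≈ 10.78.
95433 × 10.78 ≈ 1000000 dollars.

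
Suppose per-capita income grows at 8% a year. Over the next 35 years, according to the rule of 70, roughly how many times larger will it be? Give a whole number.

70/8 ≈ 8.75 years per doubling.
35 years fits 4 doublings: 2^4 = 16.

≈ 16 times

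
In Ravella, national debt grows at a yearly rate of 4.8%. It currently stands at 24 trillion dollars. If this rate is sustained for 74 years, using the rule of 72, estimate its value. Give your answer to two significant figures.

Doubling time ≈ 72/4.8 = 15.00 years.
74 years is 74/15.00 ≈ 4.93 doublings, a factor of 2^4.93 ≈ 30.48.
24 × 30.48 ≈ 730 trillion dollars.

730 trillion dollars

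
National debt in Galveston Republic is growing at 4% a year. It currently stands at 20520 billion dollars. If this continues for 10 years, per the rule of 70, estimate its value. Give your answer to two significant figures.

Doubling time ≈ 70/4 = 17.50 years.
10 years is 10/17.50 ≈ 0.57 doublings, a factor of 2^0.57 ≈ 1.48.
20520 × 1.48 ≈ 30000 billion dollars.

about 30000 billion dollars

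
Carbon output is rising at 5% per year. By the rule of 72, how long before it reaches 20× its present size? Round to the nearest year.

≈ 62 years

One doubling takes 72/5 = 14.40 years.
Reaching 20× takes log₂(20) ≈ 4.32 doublings.
4.32 × 14.40 ≈ 62 years.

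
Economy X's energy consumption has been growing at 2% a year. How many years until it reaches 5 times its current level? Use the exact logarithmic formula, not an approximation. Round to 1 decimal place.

81.3 years

t = ln(5) / ln(1 + 0.02) = 1.6094 / 0.019803 ≈ 81.27.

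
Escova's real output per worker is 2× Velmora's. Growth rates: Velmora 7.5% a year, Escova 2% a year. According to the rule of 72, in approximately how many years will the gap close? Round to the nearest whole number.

13 years

The growth-rate gap is 7.5% − 2% = 5.5 percentage points.
So the ratio between them halves every 72/5.5 ≈ 13.09 years.
A 2× gap closes after 1 halving: 1 × 13.09 ≈ 13 years.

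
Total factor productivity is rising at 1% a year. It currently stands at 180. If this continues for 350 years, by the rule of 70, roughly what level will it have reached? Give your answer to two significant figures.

about 5800

Doubling time ≈ 70/1 = 70.00 years.
350 years is 350/70.00 ≈ 5.00 doublings, a factor of 2^5.00 ≈ 32.00.
180 × 32.00 ≈ 5800.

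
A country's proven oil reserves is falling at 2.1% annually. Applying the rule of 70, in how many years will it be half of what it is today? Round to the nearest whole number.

Falling at 2.1%, it halves about every 70/2.1 = 33.33 years.

≈ 33 years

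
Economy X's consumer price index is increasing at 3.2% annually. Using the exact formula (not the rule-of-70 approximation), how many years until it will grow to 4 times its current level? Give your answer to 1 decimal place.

44.0 years

t = ln(4) / ln(1 + 0.032) = 1.3863 / 0.031499 ≈ 44.01.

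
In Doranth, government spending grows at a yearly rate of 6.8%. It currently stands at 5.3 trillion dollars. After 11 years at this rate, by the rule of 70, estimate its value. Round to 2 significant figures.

approximately 11 trillion dollars

It doubles every 70/6.8 ≈ 10.29 years, so 11 years is 1.07 doublings.
2^1.07 ≈ 2.10; 5.3 × 2.10 ≈ 11 trillion dollars.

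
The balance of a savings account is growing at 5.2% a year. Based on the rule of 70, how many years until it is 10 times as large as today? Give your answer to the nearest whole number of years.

One doubling takes 70/5.2 = 13.46 years.
10× is log₂ 10 ≈ 3.32 doublings, so ≈ 3.32 × 13.46 = 45 years.

roughly 45 years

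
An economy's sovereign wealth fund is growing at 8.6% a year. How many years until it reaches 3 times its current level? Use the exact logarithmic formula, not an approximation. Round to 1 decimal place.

13.3 years

t = ln(3) / ln(1 + 0.086) = 1.0986 / 0.082501 ≈ 13.32.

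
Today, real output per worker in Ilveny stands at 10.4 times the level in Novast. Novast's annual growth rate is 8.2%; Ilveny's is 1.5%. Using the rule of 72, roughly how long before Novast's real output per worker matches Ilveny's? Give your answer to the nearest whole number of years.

around 36 years

What matters is the difference: 6.7 pp.
Rule of 72 on the gap: the ratio halves every 72/6.7 ≈ 10.75 years.
A 10.4 times gap takes log₂(10.4) ≈ 3.38 halvings to close: 3.38 × 10.75 ≈ 36 years.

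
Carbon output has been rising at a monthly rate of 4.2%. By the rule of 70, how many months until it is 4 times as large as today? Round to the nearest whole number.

approximately 33 months

Doubling time ≈ 70/4.2 = 16.67 months.
4 = 2^2, so 2 doublings → 33 months.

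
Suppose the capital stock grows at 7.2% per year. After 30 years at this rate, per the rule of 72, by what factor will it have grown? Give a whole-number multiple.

approximately 8 times

At 7.2% one doubling takes ≈ 10.00 years; 30 years is 3 of them, so ×8.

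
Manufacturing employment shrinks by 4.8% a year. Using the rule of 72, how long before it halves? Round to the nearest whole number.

15 years

The rule works in reverse for decay: 72/4.8 ≈ 15.00 years to halve.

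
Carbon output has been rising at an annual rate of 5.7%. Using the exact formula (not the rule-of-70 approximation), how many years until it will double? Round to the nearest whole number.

t = ln(2) / ln(1 + 0.057) = 0.6931 / 0.055435 ≈ 12.50.
≈ 13 years.

13 years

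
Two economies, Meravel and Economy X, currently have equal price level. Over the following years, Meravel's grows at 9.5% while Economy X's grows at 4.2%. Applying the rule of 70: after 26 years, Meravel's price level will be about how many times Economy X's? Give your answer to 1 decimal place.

Meravel pulls ahead at 5.3 pp per year, so the ratio doubles every 70/5.3 ≈ 13.21 years.
In 26 years that's 1.97 doublings: 2^1.97 ≈ 3.9.

approximately 3.9 times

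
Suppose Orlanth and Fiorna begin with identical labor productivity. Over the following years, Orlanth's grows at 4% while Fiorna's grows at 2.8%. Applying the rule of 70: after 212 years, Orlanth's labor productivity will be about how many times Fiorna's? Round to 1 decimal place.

Orlanth pulls ahead at 1.2 pp per year, so the ratio doubles every 70/1.2 ≈ 58.33 years.
In 212 years that's 3.63 doublings: 2^3.63 ≈ 12.4.

roughly 12.4 times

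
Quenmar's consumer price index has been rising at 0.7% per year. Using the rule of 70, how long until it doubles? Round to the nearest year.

around 100 years

At 0.7%, doubling takes about 70/0.7 = 100.00 years.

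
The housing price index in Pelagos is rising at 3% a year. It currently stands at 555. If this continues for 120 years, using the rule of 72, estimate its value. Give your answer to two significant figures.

Doubling time ≈ 72/3 = 24.00 years.
120 years is 120/24.00 ≈ 5.00 doublings, a factor of 2^5.00 ≈ 32.00.
555 × 32.00 ≈ 18000.

approximately 18000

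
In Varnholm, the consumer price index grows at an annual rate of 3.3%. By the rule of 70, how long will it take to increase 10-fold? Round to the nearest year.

One doubling takes 70/3.3 = 21.21 years.
10× is log₂ 10 ≈ 3.32 doublings, so ≈ 3.32 × 21.21 = 70 years.

≈ 70 years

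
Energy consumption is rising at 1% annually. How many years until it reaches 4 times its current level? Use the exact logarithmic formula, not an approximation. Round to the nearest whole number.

t = ln(4) / ln(1 + 0.01) = 1.3863 / 0.009950 ≈ 139.33.
≈ 139 years.

139 years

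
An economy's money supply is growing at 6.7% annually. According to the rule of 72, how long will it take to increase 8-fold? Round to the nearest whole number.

around 32 years

Doubling time ≈ 72/6.7 = 10.75 years.
Getting to 8× needs 3 doublings: 3 × 10.75 ≈ 32 years.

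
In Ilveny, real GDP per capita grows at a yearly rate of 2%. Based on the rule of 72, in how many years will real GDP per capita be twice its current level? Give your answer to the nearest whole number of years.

At 2%, doubling takes about 72/2 = 36.00 years.

36 years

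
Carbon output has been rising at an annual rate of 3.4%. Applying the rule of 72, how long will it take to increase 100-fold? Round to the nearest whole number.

approximately 141 years

One doubling takes 72/3.4 = 21.18 years.
Reaching 100× takes log₂(100) ≈ 6.64 doublings.
6.64 × 21.18 ≈ 141 years.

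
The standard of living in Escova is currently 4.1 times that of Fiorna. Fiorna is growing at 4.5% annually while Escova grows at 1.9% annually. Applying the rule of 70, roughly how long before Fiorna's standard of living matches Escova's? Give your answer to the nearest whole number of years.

The growth-rate gap is 4.5% − 1.9% = 2.6 percentage points.
So the ratio between them halves every 70/2.6 ≈ 26.92 years.
A 4.1 times gap takes log₂(4.1) ≈ 2.04 halvings to close: 2.04 × 26.92 ≈ 55 years.

roughly 55 years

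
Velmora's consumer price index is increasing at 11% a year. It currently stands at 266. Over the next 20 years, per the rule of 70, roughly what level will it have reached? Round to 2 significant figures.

It doubles every 70/11 ≈ 6.36 years, so 20 years is 3.14 doublings.
2^3.14 ≈ 8.82; 266 × 8.82 ≈ 2300.

around 2300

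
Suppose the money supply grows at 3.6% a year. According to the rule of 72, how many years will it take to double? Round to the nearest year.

72/3.6 ≈ 20.00, so it doubles roughly every 20 years.

20 years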